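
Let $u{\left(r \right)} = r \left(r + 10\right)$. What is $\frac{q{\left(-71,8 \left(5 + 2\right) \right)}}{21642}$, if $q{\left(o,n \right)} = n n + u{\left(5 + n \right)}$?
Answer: $\frac{2489}{7214} \approx 0.34502$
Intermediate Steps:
$u{\left(r \right)} = r \left(10 + r\right)$
$q{\left(o,n \right)} = n^{2} + \left(5 + n\right) \left(15 + n\right)$ ($q{\left(o,n \right)} = n n + \left(5 + n\right) \left(10 + \left(5 + n\right)\right) = n^{2} + \left(5 + n\right) \left(15 + n\right)$)
$\frac{q{\left(-71,8 \left(5 + 2\right) \right)}}{21642} = \frac{\left(8 \left(5 + 2\right)\right)^{2} + \left(5 + 8 \left(5 + 2\right)\right) \left(15 + 8 \left(5 + 2\right)\right)}{21642} = \left(\left(8 \cdot 7\right)^{2} + \left(5 + 8 \cdot 7\right) \left(15 + 8 \cdot 7\right)\right) \frac{1}{21642} = \left(56^{2} + \left(5 + 56\right) \left(15 + 56\right)\right) \frac{1}{21642} = \left(3136 + 61 \cdot 71\right) \frac{1}{21642} = \left(3136 + 4331\right) \frac{1}{21642} = 7467 \cdot \frac{1}{21642} = \frac{2489}{7214}$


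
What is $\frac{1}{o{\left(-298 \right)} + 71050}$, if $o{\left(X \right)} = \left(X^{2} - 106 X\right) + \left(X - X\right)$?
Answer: $\frac{1}{191442} \approx 5.2235 \cdot 10^{-6}$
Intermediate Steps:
$o{\left(X \right)} = X^{2} - 106 X$ ($o{\left(X \right)} = \left(X^{2} - 106 X\right) + 0 = X^{2} - 106 X$)
$\frac{1}{o{\left(-298 \right)} + 71050} = \frac{1}{- 298 \left(-106 - 298\right) + 71050} = \frac{1}{\left(-298\right) \left(-404\right) + 71050} = \frac{1}{120392 + 71050} = \frac{1}{191442}$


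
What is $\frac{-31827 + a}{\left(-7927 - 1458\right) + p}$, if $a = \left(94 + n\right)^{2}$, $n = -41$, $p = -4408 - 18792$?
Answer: $\frac{29018}{32585} \approx 0.89053$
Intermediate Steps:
$p = -23200$
$a = 2809$ ($a = \left(94 - 41\right)^{2} = 53^{2} = 2809$)
$\frac{-31827 + a}{\left(-7927 - 1458\right) + p} = \frac{-31827 + 2809}{\left(-7927 - 1458\right) - 23200} = - \frac{29018}{\left(-7927 - 1458\right) - 23200} = - \frac{29018}{-9385 - 23200} = - \frac{29018}{-32585} = \left(-29018\right) \left(- \frac{1}{32585}\right) = \frac{29018}{32585}$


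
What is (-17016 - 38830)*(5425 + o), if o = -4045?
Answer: -77067480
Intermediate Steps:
(-17016 - 38830)*(5425 + o) = (-17016 - 38830)*(5425 - 4045) = -55846*1380 = -77067480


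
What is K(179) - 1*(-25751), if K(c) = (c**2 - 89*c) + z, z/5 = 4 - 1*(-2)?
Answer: 41891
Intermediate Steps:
z = 30 (z = 5*(4 - 1*(-2)) = 5*(4 + 2) = 5*6 = 30)
K(c) = 30 + c**2 - 89*c (K(c) = (c**2 - 89*c) + 30 = 30 + c**2 - 89*c)
K(179) - 1*(-25751) = (30 + 179**2 - 89*179) - 1*(-25751) = (30 + 32041 - 15931) + 25751 = 16140 + 25751 = 41891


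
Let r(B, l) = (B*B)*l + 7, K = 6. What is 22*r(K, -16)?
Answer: -12518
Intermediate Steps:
r(B, l) = 7 + l*B² (r(B, l) = B²*l + 7 = l*B² + 7 = 7 + l*B²)
22*r(K, -16) = 22*(7 - 16*6²) = 22*(7 - 16*36) = 22*(7 - 576) = 22*(-569) = -12518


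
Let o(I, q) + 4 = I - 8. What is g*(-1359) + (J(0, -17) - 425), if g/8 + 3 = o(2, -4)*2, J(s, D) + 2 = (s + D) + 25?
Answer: 249637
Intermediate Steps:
o(I, q) = -12 + I (o(I, q) = -4 + (I - 8) = -4 + (-8 + I) = -12 + I)
J(s, D) = 23 + D + s (J(s, D) = -2 + ((s + D) + 25) = -2 + ((D + s) + 25) = -2 + (25 + D + s) = 23 + D + s)
g = -184 (g = -24 + 8*((-12 + 2)*2) = -24 + 8*(-10*2) = -24 + 8*(-20) = -24 - 160 = -184)
g*(-1359) + (J(0, -17) - 425) = -184*(-1359) + ((23 - 17 + 0) - 425) = 250056 + (6 - 425) = 250056 - 419 = 249637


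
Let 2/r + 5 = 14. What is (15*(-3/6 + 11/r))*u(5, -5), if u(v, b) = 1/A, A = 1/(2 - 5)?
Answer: -2205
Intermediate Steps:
r = 2/9 (r = 2/(-5 + 14) = 2/9 ≈ 0.22222)
A = -1/3 (A = 1/(-3) = -1/3 ≈ -0.33333)
u(v, b) = -3 (u(v, b) = 1/(-1/3) = -3)
(15*(-3/6 + 11/r))*u(5, -5) = (15*(-3/6 + 11/(2/9)))*(-3) = (15*(-3*1/6 + 11*(9/2)))*(-3) = (15*(-1/2 + 99/2))*(-3) = (15*49)*(-3) = 735*(-3) = -2205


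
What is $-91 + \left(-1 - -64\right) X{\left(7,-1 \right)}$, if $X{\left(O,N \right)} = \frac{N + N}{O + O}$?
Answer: $-100$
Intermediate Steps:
$X{\left(O,N \right)} = \frac{N}{O}$ ($X{\left(O,N \right)} = \frac{2 N}{2 O} = 2 N \frac{1}{2 O} = \frac{N}{O}$)
$-91 + \left(-1 - -64\right) X{\left(7,-1 \right)} = -91 + \left(-1 - -64\right) \left(- \frac{1}{7}\right) = -91 + \left(-1 + 64\right) \left(\left(-1\right) \frac{1}{7}\right) = -91 + 63 \left(- \frac{1}{7}\right) = -91 - 9 = -100$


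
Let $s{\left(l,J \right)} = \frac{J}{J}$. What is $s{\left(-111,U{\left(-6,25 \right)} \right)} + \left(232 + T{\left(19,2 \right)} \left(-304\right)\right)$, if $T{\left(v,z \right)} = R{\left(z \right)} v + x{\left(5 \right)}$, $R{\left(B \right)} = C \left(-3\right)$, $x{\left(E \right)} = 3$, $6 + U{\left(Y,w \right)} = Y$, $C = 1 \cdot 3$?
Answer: $51305$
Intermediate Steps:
$C = 3$
$U{\left(Y,w \right)} = -6 + Y$
$R{\left(B \right)} = -9$ ($R{\left(B \right)} = 3 \left(-3\right) = -9$)
$s{\left(l,J \right)} = 1$
$T{\left(v,z \right)} = 3 - 9 v$ ($T{\left(v,z \right)} = - 9 v + 3 = 3 - 9 v$)
$s{\left(-111,U{\left(-6,25 \right)} \right)} + \left(232 + T{\left(19,2 \right)} \left(-304\right)\right) = 1 + \left(232 + \left(3 - 171\right) \left(-304\right)\right) = 1 + \left(232 - -51072\right) = 1 + \left(232 + 51072\right) = 1 + 51304 = 51305$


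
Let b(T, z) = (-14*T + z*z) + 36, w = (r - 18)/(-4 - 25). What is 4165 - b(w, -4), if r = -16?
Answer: 119753/29 ≈ 4129.4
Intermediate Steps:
w = 34/29 (w = (-16 - 18)/(-4 - 25) = -34/(-29) = -34*(-1/29) = 34/29 ≈ 1.1724)
b(T, z) = 36 + z² - 14*T (b(T, z) = (-14*T + z²) + 36 = (z² - 14*T) + 36 = 36 + z² - 14*T)
4165 - b(w, -4) = 4165 - (36 + (-4)² - 14*34/29) = 4165 - (36 + 16 - 476/29) = 4165 - 1*1032/29 = 4165 - 1032/29 = 119753/29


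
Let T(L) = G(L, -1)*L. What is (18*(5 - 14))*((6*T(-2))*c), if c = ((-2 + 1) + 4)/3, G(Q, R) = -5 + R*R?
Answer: -7776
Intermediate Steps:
G(Q, R) = -5 + R**2
c = 1 (c = (-1 + 4)*(1/3) = 3*(1/3) = 1)
T(L) = -4*L (T(L) = (-5 + (-1)**2)*L = (-5 + 1)*L = -4*L)
(18*(5 - 14))*((6*T(-2))*c) = (18*(5 - 14))*((6*(-4*(-2)))*1) = (18*(-9))*((6*8)*1) = -7776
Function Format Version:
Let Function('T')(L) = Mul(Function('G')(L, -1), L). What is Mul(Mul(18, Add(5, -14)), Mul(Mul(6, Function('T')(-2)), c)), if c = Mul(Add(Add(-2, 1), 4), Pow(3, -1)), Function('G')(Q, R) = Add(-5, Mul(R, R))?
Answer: -7776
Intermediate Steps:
Function('G')(Q, R) = Add(-5, Pow(R, 2))
c = 1 (c = Mul(Add(-1, 4), Rational(1, 3)) = Mul(3, Rational(1, 3)) = 1)
Function('T')(L) = Mul(-4, L) (Function('T')(L) = Mul(Add(-5, Pow(-1, 2)), L) = Mul(Add(-5, 1), L) = Mul(-4, L))
Mul(Mul(18, Add(5, -14)), Mul(Mul(6, Function('T')(-2)), c)) = Mul(Mul(18, Add(5, -14)), Mul(Mul(6, Mul(-4, -2)), 1)) = Mul(Mul(18, -9), Mul(Mul(6, 8), 1)) = Mul(-162, Mul(48, 1)) = Mul(-162, 48) = -7776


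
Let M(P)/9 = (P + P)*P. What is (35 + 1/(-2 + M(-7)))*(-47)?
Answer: -1447647/880 ≈ -1645.1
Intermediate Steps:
M(P) = 18*P**2 (M(P) = 9*((P + P)*P) = 9*((2*P)*P) = 9*(2*P**2) = 18*P**2)
(35 + 1/(-2 + M(-7)))*(-47) = (35 + 1/(-2 + 18*(-7)**2))*(-47) = (35 + 1/(-2 + 18*49))*(-47) = (35 + 1/(-2 + 882))*(-47) = (35 + 1/880)*(-47) = (30801/880)*(-47) = -1447647/880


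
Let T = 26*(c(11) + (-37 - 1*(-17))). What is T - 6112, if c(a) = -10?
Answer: -6892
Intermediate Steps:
T = -780 (T = 26*(-10 + (-37 - 1*(-17))) = 26*(-10 + (-37 + 17)) = 26*(-10 - 20) = 26*(-30) = -780)
T - 6112 = -780 - 6112 = -6892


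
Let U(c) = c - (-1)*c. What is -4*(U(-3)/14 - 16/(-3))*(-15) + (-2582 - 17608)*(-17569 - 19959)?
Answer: 5303834300/7 ≈ 7.5769e+8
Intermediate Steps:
U(c) = 2*c (U(c) = c + c = 2*c)
-4*(U(-3)/14 - 16/(-3))*(-15) + (-2582 - 17608)*(-17569 - 19959) = -4*((2*(-3))/14 - 16/(-3))*(-15) + (-2582 - 17608)*(-17569 - 19959) = -4*(-6*1/14 - 16*(-⅓))*(-15) - 20190*(-37528) = -4*(-3/7 + 16/3)*(-15) + 757690320 = -4*103/21*(-15) + 757690320 = -412/21*(-15) + 757690320 = 2060/7 + 757690320 = 5303834300/7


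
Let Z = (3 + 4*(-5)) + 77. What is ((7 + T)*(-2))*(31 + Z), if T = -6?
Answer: -182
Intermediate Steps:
Z = 60 (Z = (3 - 20) + 77 = -17 + 77 = 60)
((7 + T)*(-2))*(31 + Z) = ((7 - 6)*(-2))*(31 + 60) = (1*(-2))*91 = -2*91 = -182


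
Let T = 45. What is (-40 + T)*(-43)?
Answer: -215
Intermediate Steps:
(-40 + T)*(-43) = (-40 + 45)*(-43) = 5*(-43) = -215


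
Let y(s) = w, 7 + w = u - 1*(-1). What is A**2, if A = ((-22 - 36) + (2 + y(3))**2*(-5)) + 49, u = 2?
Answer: 841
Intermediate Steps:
w = -4 (w = -7 + (2 - 1*(-1)) = -7 + (2 + 1) = -7 + 3 = -4)
y(s) = -4
A = -29 (A = ((-22 - 36) + (2 - 4)**2*(-5)) + 49 = (-58 + (-2)**2*(-5)) + 49 = (-58 + 4*(-5)) + 49 = (-58 - 20) + 49 = -78 + 49 = -29)
A**2 = (-29)**2 = 841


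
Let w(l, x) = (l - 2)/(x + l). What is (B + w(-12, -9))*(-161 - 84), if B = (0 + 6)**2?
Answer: -26950/3 ≈ -8983.3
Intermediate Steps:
w(l, x) = (-2 + l)/(l + x)
B = 36 (B = 6**2 = 36)
(B + w(-12, -9))*(-161 - 84) = (36 + (-2 - 12)/(-12 - 9))*(-161 - 84) = (36 - 14/(-21))*(-245) = (36 - 1/21*(-14))*(-245) = (36 + 2/3)*(-245) = (110/3)*(-245) = -26950/3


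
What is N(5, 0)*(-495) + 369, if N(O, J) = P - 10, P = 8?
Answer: 1359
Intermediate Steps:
N(O, J) = -2 (N(O, J) = 8 - 10 = -2)
N(5, 0)*(-495) + 369 = -2*(-495) + 369 = 990 + 369 = 1359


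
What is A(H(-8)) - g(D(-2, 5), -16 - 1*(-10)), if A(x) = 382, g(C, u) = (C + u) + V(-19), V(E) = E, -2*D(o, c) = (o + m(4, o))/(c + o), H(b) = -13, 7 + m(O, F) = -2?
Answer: 2431/6 ≈ 405.17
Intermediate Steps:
m(O, F) = -9 (m(O, F) = -7 - 2 = -9)
D(o, c) = -(-9 + o)/(2*(c + o)) (D(o, c) = -(o - 9)/(2*(c + o)) = -(-9 + o)/(2*(c + o)))
g(C, u) = -19 + C + u (g(C, u) = (C + u) - 19 = -19 + C + u)
A(H(-8)) - g(D(-2, 5), -16 - 1*(-10)) = 382 - (-19 + (9 - 1*(-2))/(2*(5 - 2)) + (-16 - 1*(-10))) = 382 - (-19 + (½)*(9 + 2)/3 + (-16 + 10)) = 382 - (-19 + (½)*(⅓)*11 - 6) = 382 - (-19 + 11/6 - 6) = 382 - 1*(-139/6) = 382 + 139/6 = 2431/6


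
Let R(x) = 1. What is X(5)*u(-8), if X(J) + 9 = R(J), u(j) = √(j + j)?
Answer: -32*I ≈ -32.0*I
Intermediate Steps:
u(j) = √2*√j (u(j) = √(2*j) = √2*√j)
X(J) = -8 (X(J) = -9 + 1 = -8)
X(5)*u(-8) = -8*√2*√(-8) = -8*√2*2*I*√2 = -32*I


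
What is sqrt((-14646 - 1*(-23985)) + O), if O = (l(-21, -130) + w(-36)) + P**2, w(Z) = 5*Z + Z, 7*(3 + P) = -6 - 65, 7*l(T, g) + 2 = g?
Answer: sqrt(454567)/7 ≈ 96.317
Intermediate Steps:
l(T, g) = -2/7 + g/7
P = -92/7 (P = -3 + (-6 - 65)/7 = -3 + (1/7)*(-71) = -3 - 71/7 = -92/7 ≈ -13.143)
w(Z) = 6*Z
O = -3044/49 (O = ((-2/7 + (1/7)*(-130)) + 6*(-36)) + (-92/7)**2 = ((-2/7 - 130/7) - 216) + 8464/49 = (-132/7 - 216) + 8464/49 = -1644/7 + 8464/49 = -3044/49 ≈ -62.122)
sqrt((-14646 - 1*(-23985)) + O) = sqrt((-14646 - 1*(-23985)) - 3044/49) = sqrt((-14646 + 23985) - 3044/49) = sqrt(9339 - 3044/49) = sqrt(454567/49) = sqrt(454567)/7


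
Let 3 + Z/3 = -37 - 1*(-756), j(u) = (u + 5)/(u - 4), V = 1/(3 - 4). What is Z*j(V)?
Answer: -8592/5 ≈ -1718.4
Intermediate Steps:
V = -1 (V = 1/(-1) = -1)
j(u) = (5 + u)/(-4 + u)
Z = 2148 (Z = -9 + 3*(-37 - 1*(-756)) = -9 + 3*(-37 + 756) = -9 + 3*719 = -9 + 2157 = 2148)
Z*j(V) = 2148*((5 - 1)/(-4 - 1)) = 2148*(4/(-5)) = 2148*(-⅕*4) = 2148*(-⅘) = -8592/5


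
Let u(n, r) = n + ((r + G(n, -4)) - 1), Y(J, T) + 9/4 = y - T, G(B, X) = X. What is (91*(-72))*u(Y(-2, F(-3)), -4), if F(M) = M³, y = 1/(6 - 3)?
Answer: -105378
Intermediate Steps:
y = ⅓ (y = 1/3 = ⅓ ≈ 0.33333)
Y(J, T) = -23/12 - T (Y(J, T) = -9/4 + (⅓ - T) = -23/12 - T)
u(n, r) = -5 + n + r (u(n, r) = n + ((r - 4) - 1) = n + ((-4 + r) - 1) = n + (-5 + r) = -5 + n + r)
(91*(-72))*u(Y(-2, F(-3)), -4) = (91*(-72))*(-5 + (-23/12 - 1*(-3)³) - 4) = -6552*(-5 + (-23/12 - 1*(-27)) - 4) = -6552*(-5 + (-23/12 + 27) - 4) = -6552*(-5 + 301/12 - 4) = -6552*193/12 = -105378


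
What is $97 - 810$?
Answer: $-713$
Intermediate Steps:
$97 - 810 = -713$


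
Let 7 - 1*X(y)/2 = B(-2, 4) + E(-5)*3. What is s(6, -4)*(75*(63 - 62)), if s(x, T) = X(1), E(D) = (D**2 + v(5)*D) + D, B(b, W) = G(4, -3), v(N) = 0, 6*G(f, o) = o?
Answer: -7875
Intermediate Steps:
G(f, o) = o/6
B(b, W) = -1/2 (B(b, W) = (1/6)*(-3) = -1/2)
E(D) = D + D**2 (E(D) = (D**2 + 0*D) + D = (D**2 + 0) + D = D**2 + D = D + D**2)
X(y) = -105 (X(y) = 14 - 2*(-1/2 - 5*(1 - 5)*3) = 14 - 2*(-1/2 - 5*(-4)*3) = 14 - 2*(-1/2 + 20*3) = 14 - 2*(-1/2 + 60) = 14 - 2*119/2 = 14 - 119 = -105)
s(x, T) = -105
s(6, -4)*(75*(63 - 62)) = -7875*(63 - 62) = -7875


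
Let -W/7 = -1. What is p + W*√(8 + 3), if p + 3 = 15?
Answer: 12 + 7*√11 ≈ 35.216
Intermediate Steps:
p = 12 (p = -3 + 15 = 12)
W = 7 (W = -7*(-1) = 7)
p + W*√(8 + 3) = 12 + 7*√(8 + 3) = 12 + 7*√11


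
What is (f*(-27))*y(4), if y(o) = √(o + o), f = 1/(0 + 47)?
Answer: -54*√2/47 ≈ -1.6248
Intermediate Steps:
f = 1/47 ≈ 0.021277
y(o) = √2*√o (y(o) = √(2*o) = √2*√o)
(f*(-27))*y(4) = ((1/47)*(-27))*(√2*√4) = -27*√2*2/47 = -54*√2/47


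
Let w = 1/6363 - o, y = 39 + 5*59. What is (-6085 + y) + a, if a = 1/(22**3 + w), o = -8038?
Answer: -683788251906/118899019 ≈ -5751.0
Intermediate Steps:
y = 334 (y = 39 + 295 = 334)
w = 51145795/6363 (w = 1/6363 - 1*(-8038) = 1/6363 + 8038 = 51145795/6363 ≈ 8038.0)
a = 6363/118899019 (a = 1/(22**3 + 51145795/6363) = 1/(10648 + 51145795/6363) = 1/(118899019/6363) = 6363/118899019 ≈ 5.3516e-5)
(-6085 + y) + a = (-6085 + 334) + 6363/118899019 = -5751 + 6363/118899019 = -683788251906/118899019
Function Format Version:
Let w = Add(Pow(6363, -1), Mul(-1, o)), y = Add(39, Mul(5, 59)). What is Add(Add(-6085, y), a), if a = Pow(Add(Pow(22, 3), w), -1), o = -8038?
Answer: Rational(-683788251906, 118899019) ≈ -5751.0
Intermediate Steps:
y = 334 (y = Add(39, 295) = 334)
w = Rational(51145795, 6363) (w = Add(Pow(6363, -1), Mul(-1, -8038)) = Add(Rational(1, 6363), 8038) = Rational(51145795, 6363) ≈ 8038.0)
a = Rational(6363, 118899019) (a = Pow(Add(Pow(22, 3), Rational(51145795, 6363)), -1) = Pow(Add(10648, Rational(51145795, 6363)), -1) = Pow(Rational(118899019, 6363), -1) = Rational(6363, 118899019) ≈ 5.3516e-5)
Add(Add(-6085, y), a) = Add(Add(-6085, 334), Rational(6363, 118899019)) = Add(-5751, Rational(6363, 118899019)) = Rational(-683788251906, 118899019)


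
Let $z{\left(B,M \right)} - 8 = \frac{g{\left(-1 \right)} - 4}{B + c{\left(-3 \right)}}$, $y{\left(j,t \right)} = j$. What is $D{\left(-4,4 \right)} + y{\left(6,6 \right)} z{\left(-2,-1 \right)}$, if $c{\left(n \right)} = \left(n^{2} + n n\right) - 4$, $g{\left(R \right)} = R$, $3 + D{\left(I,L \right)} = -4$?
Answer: $\frac{77}{2} \approx 38.5$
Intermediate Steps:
$D{\left(I,L \right)} = -7$ ($D{\left(I,L \right)} = -3 - 4 = -7$)
$c{\left(n \right)} = -4 + 2 n^{2}$ ($c{\left(n \right)} = \left(n^{2} + n^{2}\right) - 4 = 2 n^{2} - 4 = -4 + 2 n^{2}$)
$z{\left(B,M \right)} = 8 - \frac{5}{14 + B}$ ($z{\left(B,M \right)} = 8 + \frac{-1 - 4}{B - \left(4 - 2 \left(-3\right)^{2}\right)} = 8 - \frac{5}{B + \left(-4 + 2 \cdot 9\right)} = 8 - \frac{5}{B + \left(-4 + 18\right)} = 8 - \frac{5}{B + 14} = 8 - \frac{5}{14 + B}$)
$D{\left(-4,4 \right)} + y{\left(6,6 \right)} z{\left(-2,-1 \right)} = -7 + 6 \frac{107 + 8 \left(-2\right)}{14 - 2} = -7 + 6 \frac{107 - 16}{12} = -7 + 6 \cdot \frac{1}{12} \cdot 91 = -7 + 6 \cdot \frac{91}{12} = -7 + \frac{91}{2} = \frac{77}{2}$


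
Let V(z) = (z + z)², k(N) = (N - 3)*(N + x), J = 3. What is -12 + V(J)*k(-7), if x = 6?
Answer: 348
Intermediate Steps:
k(N) = (-3 + N)*(6 + N) (k(N) = (N - 3)*(N + 6) = (-3 + N)*(6 + N))
V(z) = 4*z² (V(z) = (2*z)² = 4*z²)
-12 + V(J)*k(-7) = -12 + (4*3²)*(-18 + (-7)² + 3*(-7)) = -12 + (4*9)*(-18 + 49 - 21) = -12 + 36*10 = -12 + 360 = 348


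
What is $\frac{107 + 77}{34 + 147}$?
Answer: $\frac{184}{181} \approx 1.0166$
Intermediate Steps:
$\frac{107 + 77}{34 + 147} = \frac{184}{181}$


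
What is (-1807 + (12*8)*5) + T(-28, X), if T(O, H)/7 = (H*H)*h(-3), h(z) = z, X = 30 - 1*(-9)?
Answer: -33268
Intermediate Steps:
X = 39 (X = 30 + 9 = 39)
T(O, H) = -21*H² (T(O, H) = 7*((H*H)*(-3)) = 7*(H²*(-3)) = 7*(-3*H²) = -21*H²)
(-1807 + (12*8)*5) + T(-28, X) = (-1807 + (12*8)*5) - 21*39² = (-1807 + 96*5) - 21*1521 = (-1807 + 480) - 31941 = -1327 - 31941 = -33268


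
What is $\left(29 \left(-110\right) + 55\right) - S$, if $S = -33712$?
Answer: $30577$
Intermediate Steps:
$\left(29 \left(-110\right) + 55\right) - S = \left(29 \left(-110\right) + 55\right) - -33712 = \left(-3190 + 55\right) + 33712 = -3135 + 33712 = 30577$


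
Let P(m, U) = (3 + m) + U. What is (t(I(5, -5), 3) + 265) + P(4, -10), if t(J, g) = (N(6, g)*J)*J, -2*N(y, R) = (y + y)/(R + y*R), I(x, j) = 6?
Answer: 1762/7 ≈ 251.71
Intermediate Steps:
N(y, R) = -y/(R + R*y) (N(y, R) = -(y + y)/(2*(R + y*R)) = -2*y/(2*(R + R*y)) = -y/(R + R*y))
P(m, U) = 3 + U + m
t(J, g) = -6*J**2/(7*g) (t(J, g) = ((-1*6/(g*(1 + 6)))*J)*J = ((-1*6/(g*7))*J)*J = ((-1*6*1/7/g)*J)*J = ((-6/(7*g))*J)*J = (-6*J/(7*g))*J = -6*J**2/(7*g))
(t(I(5, -5), 3) + 265) + P(4, -10) = (-6/7*6**2/3 + 265) + (3 - 10 + 4) = (-6/7*36*1/3 + 265) - 3 = (-72/7 + 265) - 3 = 1783/7 - 3 = 1762/7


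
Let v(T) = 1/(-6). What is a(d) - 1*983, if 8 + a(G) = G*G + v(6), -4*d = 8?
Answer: -5923/6 ≈ -987.17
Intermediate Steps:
d = -2 (d = -1/4*8 = -2)
v(T) = -1/6
a(G) = -49/6 + G**2 (a(G) = -8 + (G*G - 1/6) = -8 + (G**2 - 1/6) = -8 + (-1/6 + G**2) = -49/6 + G**2)
a(d) - 1*983 = (-49/6 + (-2)**2) - 1*983 = (-49/6 + 4) - 983 = -25/6 - 983 = -5923/6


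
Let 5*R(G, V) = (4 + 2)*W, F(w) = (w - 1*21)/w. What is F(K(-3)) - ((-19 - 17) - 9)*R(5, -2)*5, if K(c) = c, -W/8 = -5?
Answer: 10808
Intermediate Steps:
W = 40 (W = -8*(-5) = 40)
F(w) = (-21 + w)/w (F(w) = (w - 21)/w = (-21 + w)/w)
R(G, V) = 48 (R(G, V) = ((4 + 2)*40)/5 = (6*40)/5 = (⅕)*240 = 48)
F(K(-3)) - ((-19 - 17) - 9)*R(5, -2)*5 = (-21 - 3)/(-3) - ((-19 - 17) - 9)*48*5 = -⅓*(-24) - (-36 - 9)*240 = 8 - (-45)*240 = 8 - 1*(-10800) = 8 + 10800 = 10808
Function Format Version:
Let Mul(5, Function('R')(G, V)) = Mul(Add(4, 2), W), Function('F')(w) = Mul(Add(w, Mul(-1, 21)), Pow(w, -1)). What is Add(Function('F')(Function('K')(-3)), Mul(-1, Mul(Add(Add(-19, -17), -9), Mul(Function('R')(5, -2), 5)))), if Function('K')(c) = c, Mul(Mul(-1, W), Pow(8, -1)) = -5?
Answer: 10808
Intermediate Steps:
W = 40 (W = Mul(-8, -5) = 40)
Function('F')(w) = Mul(Pow(w, -1), Add(-21, w)) (Function('F')(w) = Mul(Add(w, -21), Pow(w, -1)) = Mul(Add(-21, w), Pow(w, -1)) = Mul(Pow(w, -1), Add(-21, w)))
Function('R')(G, V) = 48 (Function('R')(G, V) = Mul(Rational(1, 5), Mul(Add(4, 2), 40)) = Mul(Rational(1, 5), Mul(6, 40)) = Mul(Rational(1, 5), 240) = 48)
Add(Function('F')(Function('K')(-3)), Mul(-1, Mul(Add(Add(-19, -17), -9), Mul(Function('R')(5, -2), 5)))) = Add(Mul(Pow(-3, -1), Add(-21, -3)), Mul(-1, Mul(Add(Add(-19, -17), -9), Mul(48, 5)))) = Add(Mul(Rational(-1, 3), -24), Mul(-1, Mul(Add(-36, -9), 240))) = Add(8, Mul(-1, Mul(-45, 240))) = Add(8, Mul(-1, -10800)) = Add(8, 10800) = 10808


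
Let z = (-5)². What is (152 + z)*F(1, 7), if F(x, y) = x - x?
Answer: 0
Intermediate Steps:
F(x, y) = 0
z = 25
(152 + z)*F(1, 7) = (152 + 25)*0 = 177*0 = 0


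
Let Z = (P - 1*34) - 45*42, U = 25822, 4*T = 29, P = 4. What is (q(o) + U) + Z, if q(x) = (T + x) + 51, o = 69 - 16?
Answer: 96053/4 ≈ 24013.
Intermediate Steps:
T = 29/4 (T = (¼)*29 = 29/4 ≈ 7.2500)
o = 53
Z = -1920 (Z = (4 - 1*34) - 45*42 = (4 - 34) - 1890 = -30 - 1890 = -1920)
q(x) = 233/4 + x (q(x) = (29/4 + x) + 51 = 233/4 + x)
(q(o) + U) + Z = ((233/4 + 53) + 25822) - 1920 = (445/4 + 25822) - 1920 = 103733/4 - 1920 = 96053/4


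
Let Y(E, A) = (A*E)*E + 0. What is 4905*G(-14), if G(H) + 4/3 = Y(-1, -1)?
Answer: -11445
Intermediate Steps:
Y(E, A) = A*E² (Y(E, A) = A*E² + 0 = A*E²)
G(H) = -7/3 (G(H) = -4/3 - 1*(-1)² = -4/3 - 1*1 = -4/3 - 1 = -7/3)
4905*G(-14) = 4905*(-7/3) = -11445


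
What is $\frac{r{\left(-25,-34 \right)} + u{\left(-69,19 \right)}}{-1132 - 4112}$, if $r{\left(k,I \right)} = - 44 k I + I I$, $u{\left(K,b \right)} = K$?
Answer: $\frac{36313}{5244} \approx 6.9247$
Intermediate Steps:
$r{\left(k,I \right)} = I^{2} - 44 I k$ ($r{\left(k,I \right)} = - 44 I k + I^{2} = I^{2} - 44 I k$)
$\frac{r{\left(-25,-34 \right)} + u{\left(-69,19 \right)}}{-1132 - 4112} = \frac{- 34 \left(-34 - -1100\right) - 69}{-1132 - 4112} = \frac{- 34 \left(-34 + 1100\right) - 69}{-5244} = \left(\left(-34\right) 1066 - 69\right) \left(- \frac{1}{5244}\right) = \left(-36244 - 69\right) \left(- \frac{1}{5244}\right) = \left(-36313\right) \left(- \frac{1}{5244}\right) = \frac{36313}{5244}$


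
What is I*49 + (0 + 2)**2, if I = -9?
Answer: -437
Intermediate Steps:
I*49 + (0 + 2)**2 = -9*49 + (0 + 2)**2 = -441 + 2**2 = -441 + 4 = -437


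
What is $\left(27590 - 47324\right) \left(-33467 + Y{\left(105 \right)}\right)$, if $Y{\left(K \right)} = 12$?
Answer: $660200970$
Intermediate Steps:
$\left(27590 - 47324\right) \left(-33467 + Y{\left(105 \right)}\right) = \left(27590 - 47324\right) \left(-33467 + 12\right) = \left(-19734\right) \left(-33455\right) = 660200970$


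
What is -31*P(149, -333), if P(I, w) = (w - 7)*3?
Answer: 31620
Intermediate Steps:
P(I, w) = -21 + 3*w (P(I, w) = (-7 + w)*3 = -21 + 3*w)
-31*P(149, -333) = -31*(-21 + 3*(-333)) = -31*(-21 - 999) = -31*(-1020) = 31620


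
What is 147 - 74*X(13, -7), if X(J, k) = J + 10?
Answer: -1555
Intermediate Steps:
X(J, k) = 10 + J
147 - 74*X(13, -7) = 147 - 74*(10 + 13) = 147 - 74*23 = 147 - 1702 = -1555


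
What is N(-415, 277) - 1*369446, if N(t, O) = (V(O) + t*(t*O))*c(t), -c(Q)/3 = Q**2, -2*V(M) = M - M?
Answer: -24648665838821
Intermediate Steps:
V(M) = 0 (V(M) = -(M - M)/2 = -1/2*0 = 0)
c(Q) = -3*Q**2
N(t, O) = -3*O*t**4 (N(t, O) = (0 + t*(t*O))*(-3*t**2) = (0 + t*(O*t))*(-3*t**2) = (0 + O*t**2)*(-3*t**2) = (O*t**2)*(-3*t**2) = -3*O*t**4)
N(-415, 277) - 1*369446 = -3*277*(-415)**4 - 1*369446 = -3*277*29661450625 - 369446 = -24648665469375 - 369446 = -24648665838821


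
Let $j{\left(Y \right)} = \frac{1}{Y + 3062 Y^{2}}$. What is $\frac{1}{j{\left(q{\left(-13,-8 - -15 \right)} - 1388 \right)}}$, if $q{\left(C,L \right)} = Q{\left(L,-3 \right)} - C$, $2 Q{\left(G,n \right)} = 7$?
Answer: $5759658138$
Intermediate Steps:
$Q{\left(G,n \right)} = \frac{7}{2}$ ($Q{\left(G,n \right)} = \frac{1}{2} \cdot 7 = \frac{7}{2}$)
$q{\left(C,L \right)} = \frac{7}{2} - C$
$\frac{1}{j{\left(q{\left(-13,-8 - -15 \right)} - 1388 \right)}} = \frac{1}{\frac{1}{\left(\frac{7}{2} - -13\right) - 1388} \frac{1}{1 + 3062 \left(\left(\frac{7}{2} - -13\right) - 1388\right)}} = \frac{1}{\frac{1}{\left(\frac{7}{2} + 13\right) - 1388} \frac{1}{1 + 3062 \left(\left(\frac{7}{2} + 13\right) - 1388\right)}} = \frac{1}{\frac{1}{\frac{33}{2} - 1388} \frac{1}{1 + 3062 \left(\frac{33}{2} - 1388\right)}} = \frac{1}{\frac{1}{- \frac{2743}{2}} \frac{1}{1 + 3062 \left(- \frac{2743}{2}\right)}} = \frac{1}{\left(- \frac{2}{2743}\right) \frac{1}{1 - 4199533}} = \frac{1}{\left(- \frac{2}{2743}\right) \frac{1}{-4199532}} = \frac{1}{\left(- \frac{2}{2743}\right) \left(- \frac{1}{4199532}\right)} = \frac{1}{\frac{1}{5759658138}} = 5759658138$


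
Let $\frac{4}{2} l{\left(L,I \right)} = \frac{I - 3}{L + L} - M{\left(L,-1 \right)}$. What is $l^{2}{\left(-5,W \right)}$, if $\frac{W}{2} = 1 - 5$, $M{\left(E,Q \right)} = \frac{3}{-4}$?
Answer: $\frac{1369}{1600} \approx 0.85563$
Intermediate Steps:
$M{\left(E,Q \right)} = - \frac{3}{4}$ ($M{\left(E,Q \right)} = 3 \left(- \frac{1}{4}\right) = - \frac{3}{4}$)
$W = -8$ ($W = 2 \left(1 - 5\right) = 2 \left(-4\right) = -8$)
$l{\left(L,I \right)} = \frac{3}{8} + \frac{-3 + I}{4 L}$ ($l{\left(L,I \right)} = \frac{\frac{I - 3}{L + L} - - \frac{3}{4}}{2} = \frac{\frac{-3 + I}{2 L} + \frac{3}{4}}{2} = \frac{\frac{3}{4} + \frac{-3 + I}{2 L}}{2} = \frac{3}{8} + \frac{-3 + I}{4 L}$)
$l^{2}{\left(-5,W \right)} = \left(\frac{-6 + 2 \left(-8\right) + 3 \left(-5\right)}{8 \left(-5\right)}\right)^{2} = \left(\frac{1}{8} \left(- \frac{1}{5}\right) \left(-6 - 16 - 15\right)\right)^{2} = \left(\frac{1}{8} \left(- \frac{1}{5}\right) \left(-37\right)\right)^{2} = \left(\frac{37}{40}\right)^{2} = \frac{1369}{1600}$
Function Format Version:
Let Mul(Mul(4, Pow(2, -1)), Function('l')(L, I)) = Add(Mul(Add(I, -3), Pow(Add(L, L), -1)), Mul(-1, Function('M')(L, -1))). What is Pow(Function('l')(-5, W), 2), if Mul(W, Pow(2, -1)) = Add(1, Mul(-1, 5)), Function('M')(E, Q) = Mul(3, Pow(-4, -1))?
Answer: Rational(1369, 1600) ≈ 0.85563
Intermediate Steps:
Function('M')(E, Q) = Rational(-3, 4) (Function('M')(E, Q) = Mul(3, Rational(-1, 4)) = Rational(-3, 4))
W = -8 (W = Mul(2, Add(1, Mul(-1, 5))) = Mul(2, Add(1, -5)) = Mul(2, -4) = -8)
Function('l')(L, I) = Add(Rational(3, 8), Mul(Rational(1, 4), Pow(L, -1), Add(-3, I))) (Function('l')(L, I) = Mul(Rational(1, 2), Add(Mul(Add(I, -3), Pow(Add(L, L), -1)), Mul(-1, Rational(-3, 4)))) = Mul(Rational(1, 2), Add(Mul(Add(-3, I), Pow(Mul(2, L), -1)), Rational(3, 4))) = Mul(Rational(1, 2), Add(Mul(Add(-3, I), Mul(Rational(1, 2), Pow(L, -1))), Rational(3, 4))) = Mul(Rational(1, 2), Add(Mul(Rational(1, 2), Pow(L, -1), Add(-3, I)), Rational(3, 4))) = Mul(Rational(1, 2), Add(Rational(3, 4), Mul(Rational(1, 2), Pow(L, -1), Add(-3, I)))) = Add(Rational(3, 8), Mul(Rational(1, 4), Pow(L, -1), Add(-3, I))))
Pow(Function('l')(-5, W), 2) = Pow(Mul(Rational(1, 8), Pow(-5, -1), Add(-6, Mul(2, -8), Mul(3, -5))), 2) = Pow(Mul(Rational(1, 8), Rational(-1, 5), Add(-6, -16, -15)), 2) = Pow(Mul(Rational(1, 8), Rational(-1, 5), -37), 2) = Pow(Rational(37, 40), 2) = Rational(1369, 1600)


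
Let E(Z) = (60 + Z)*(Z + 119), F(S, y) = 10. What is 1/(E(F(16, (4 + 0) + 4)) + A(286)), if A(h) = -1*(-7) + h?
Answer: 1/9323 ≈ 0.00010726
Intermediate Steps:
E(Z) = (60 + Z)*(119 + Z)
A(h) = 7 + h
1/(E(F(16, (4 + 0) + 4)) + A(286)) = 1/((7140 + 10² + 179*10) + (7 + 286)) = 1/((7140 + 100 + 1790) + 293) = 1/(9030 + 293) = 1/9323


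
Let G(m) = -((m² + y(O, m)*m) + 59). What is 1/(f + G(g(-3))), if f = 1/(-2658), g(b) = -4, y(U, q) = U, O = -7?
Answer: -2658/273775 ≈ -0.0097087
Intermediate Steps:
f = -1/2658 ≈ -0.00037622
G(m) = -59 - m² + 7*m (G(m) = -((m² - 7*m) + 59) = -(59 + m² - 7*m) = -59 - m² + 7*m)
1/(f + G(g(-3))) = 1/(-1/2658 + (-59 - 1*(-4)² + 7*(-4))) = 1/(-1/2658 + (-59 - 1*16 - 28)) = 1/(-1/2658 + (-59 - 16 - 28)) = 1/(-1/2658 - 103) = 1/(-273775/2658) = -2658/273775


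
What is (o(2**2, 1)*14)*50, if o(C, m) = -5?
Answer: -3500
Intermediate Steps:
(o(2**2, 1)*14)*50 = -5*14*50 = -70*50 = -3500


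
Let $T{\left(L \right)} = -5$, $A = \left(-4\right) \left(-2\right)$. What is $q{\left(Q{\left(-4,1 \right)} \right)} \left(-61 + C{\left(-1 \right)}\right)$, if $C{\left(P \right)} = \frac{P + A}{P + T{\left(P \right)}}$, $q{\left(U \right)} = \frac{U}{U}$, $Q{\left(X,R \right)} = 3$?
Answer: $- \frac{373}{6} \approx -62.167$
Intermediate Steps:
$A = 8$
$q{\left(U \right)} = 1$
$C{\left(P \right)} = \frac{8 + P}{-5 + P}$ ($C{\left(P \right)} = \frac{P + 8}{P - 5} = \frac{8 + P}{-5 + P}$)
$q{\left(Q{\left(-4,1 \right)} \right)} \left(-61 + C{\left(-1 \right)}\right) = 1 \left(-61 + \frac{8 - 1}{-5 - 1}\right) = 1 \left(-61 + \frac{1}{-6} \cdot 7\right) = 1 \left(-61 - \frac{7}{6}\right) = 1 \left(- \frac{373}{6}\right) = - \frac{373}{6}$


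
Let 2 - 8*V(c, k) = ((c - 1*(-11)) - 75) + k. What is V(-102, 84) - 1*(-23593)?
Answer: 47207/2 ≈ 23604.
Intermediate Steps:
V(c, k) = 33/4 - c/8 - k/8 (V(c, k) = ¼ - (((c - 1*(-11)) - 75) + k)/8 = ¼ - (((c + 11) - 75) + k)/8 = ¼ - (((11 + c) - 75) + k)/8 = ¼ - ((-64 + c) + k)/8 = ¼ - (-64 + c + k)/8 = ¼ + (8 - c/8 - k/8) = 33/4 - c/8 - k/8)
V(-102, 84) - 1*(-23593) = (33/4 - ⅛*(-102) - ⅛*84) - 1*(-23593) = (33/4 + 51/4 - 21/2) + 23593 = 21/2 + 23593 = 47207/2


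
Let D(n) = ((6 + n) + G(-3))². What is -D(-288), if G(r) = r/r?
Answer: -78961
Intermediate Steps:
G(r) = 1
D(n) = (7 + n)² (D(n) = ((6 + n) + 1)² = (7 + n)²)
-D(-288) = -(7 - 288)² = -1*(-281)² = -1*78961 = -78961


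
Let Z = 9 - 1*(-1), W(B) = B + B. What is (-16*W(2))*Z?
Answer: -640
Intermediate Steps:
W(B) = 2*B
Z = 10 (Z = 9 + 1 = 10)
(-16*W(2))*Z = -32*2*10 = -16*4*10 = -64*10 = -640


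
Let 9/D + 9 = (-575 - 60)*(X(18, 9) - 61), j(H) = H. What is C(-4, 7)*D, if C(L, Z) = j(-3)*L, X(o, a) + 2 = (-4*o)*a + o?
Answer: 2/8149 ≈ 0.00024543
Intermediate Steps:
X(o, a) = -2 + o - 4*a*o (X(o, a) = -2 + ((-4*o)*a + o) = -2 + (-4*a*o + o) = -2 + (o - 4*a*o) = -2 + o - 4*a*o)
C(L, Z) = -3*L
D = 1/48894 (D = 9/(-9 + (-575 - 60)*((-2 + 18 - 4*9*18) - 61)) = 9/(-9 - 635*((-2 + 18 - 648) - 61)) = 9/(-9 - 635*(-632 - 61)) = 9/(-9 - 635*(-693)) = 9/(-9 + 440055) = 9/440046 = 9*(1/440046) = 1/48894 ≈ 2.0452e-5)
C(-4, 7)*D = -3*(-4)*(1/48894) = 12*(1/48894) = 2/8149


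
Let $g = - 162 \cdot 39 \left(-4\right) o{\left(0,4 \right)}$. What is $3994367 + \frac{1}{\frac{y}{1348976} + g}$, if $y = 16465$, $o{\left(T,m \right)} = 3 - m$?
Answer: $\frac{136173183705546593}{34091305007} \approx 3.9944 \cdot 10^{6}$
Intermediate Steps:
$g = -25272$ ($g = - 162 \cdot 39 \left(-4\right) \left(3 - 4\right) = \left(-162\right) \left(-156\right) \left(3 - 4\right) = 25272 \left(-1\right) = -25272$)
$3994367 + \frac{1}{\frac{y}{1348976} + g} = 3994367 + \frac{1}{\frac{16465}{1348976} - 25272} = 3994367 + \frac{1}{- \frac{34091305007}{1348976}} = 3994367 - \frac{1348976}{34091305007} = \frac{136173183705546593}{34091305007}$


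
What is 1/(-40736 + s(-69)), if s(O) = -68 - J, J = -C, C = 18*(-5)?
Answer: -1/40894 ≈ -2.4453e-5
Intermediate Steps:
C = -90
J = 90 (J = -1*(-90) = 90)
s(O) = -158 (s(O) = -68 - 1*90 = -68 - 90 = -158)
1/(-40736 + s(-69)) = 1/(-40736 - 158) = 1/(-40894) = -1/40894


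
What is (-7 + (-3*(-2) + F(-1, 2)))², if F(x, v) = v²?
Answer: 9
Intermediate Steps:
(-7 + (-3*(-2) + F(-1, 2)))² = (-7 + (-3*(-2) + 2²))² = (-7 + (6 + 4))² = (-7 + 10)² = 3² = 9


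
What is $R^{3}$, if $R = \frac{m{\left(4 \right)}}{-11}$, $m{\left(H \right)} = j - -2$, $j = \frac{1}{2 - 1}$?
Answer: $- \frac{27}{1331} \approx -0.020285$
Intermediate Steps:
$j = 1$ ($j = 1^{-1} = 1$)
$m{\left(H \right)} = 3$ ($m{\left(H \right)} = 1 - -2 = 1 + 2 = 3$)
$R = - \frac{3}{11}$ ($R = \frac{3}{-11} = 3 \left(- \frac{1}{11}\right) = - \frac{3}{11} \approx -0.27273$)
$R^{3} = \left(- \frac{3}{11}\right)^{3} = - \frac{27}{1331}$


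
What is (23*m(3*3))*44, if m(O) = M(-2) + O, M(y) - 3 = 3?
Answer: 15180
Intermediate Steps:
M(y) = 6 (M(y) = 3 + 3 = 6)
m(O) = 6 + O
(23*m(3*3))*44 = (23*(6 + 3*3))*44 = (23*(6 + 9))*44 = (23*15)*44 = 345*44 = 15180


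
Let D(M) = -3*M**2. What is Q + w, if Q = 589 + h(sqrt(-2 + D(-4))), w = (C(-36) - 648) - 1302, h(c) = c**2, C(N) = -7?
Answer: -1418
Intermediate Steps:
w = -1957 (w = (-7 - 648) - 1302 = -655 - 1302 = -1957)
Q = 539 (Q = 589 + (sqrt(-2 - 3*(-4)**2))**2 = 589 + (sqrt(-2 - 3*16))**2 = 589 + (sqrt(-2 - 48))**2 = 589 + (sqrt(-50))**2 = 589 + (5*I*sqrt(2))**2 = 589 - 50 = 539)
Q + w = 539 - 1957 = -1418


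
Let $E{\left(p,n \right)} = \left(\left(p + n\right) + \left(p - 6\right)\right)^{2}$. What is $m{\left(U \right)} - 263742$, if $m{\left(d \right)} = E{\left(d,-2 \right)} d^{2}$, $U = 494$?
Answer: $234371910658$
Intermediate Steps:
$E{\left(p,n \right)} = \left(-6 + n + 2 p\right)^{2}$ ($E{\left(p,n \right)} = \left(\left(n + p\right) + \left(p - 6\right)\right)^{2} = \left(\left(n + p\right) + \left(-6 + p\right)\right)^{2} = \left(-6 + n + 2 p\right)^{2}$)
$m{\left(d \right)} = d^{2} \left(-8 + 2 d\right)^{2}$ ($m{\left(d \right)} = \left(-6 - 2 + 2 d\right)^{2} d^{2} = \left(-8 + 2 d\right)^{2} d^{2} = d^{2} \left(-8 + 2 d\right)^{2}$)
$m{\left(U \right)} - 263742 = 4 \cdot 494^{2} \left(-4 + 494\right)^{2} - 263742 = 4 \cdot 244036 \cdot 490^{2} - 263742 = 4 \cdot 244036 \cdot 240100 - 263742 = 234372174400 - 263742 = 234371910658$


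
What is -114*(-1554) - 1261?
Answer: 175895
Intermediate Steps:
-114*(-1554) - 1261 = 177156 - 1261 = 175895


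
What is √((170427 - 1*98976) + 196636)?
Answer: √268087 ≈ 517.77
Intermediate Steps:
√((170427 - 1*98976) + 196636) = √((170427 - 98976) + 196636) = √(71451 + 196636) = √268087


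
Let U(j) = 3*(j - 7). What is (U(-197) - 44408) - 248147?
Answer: -293167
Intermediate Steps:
U(j) = -21 + 3*j (U(j) = 3*(-7 + j) = -21 + 3*j)
(U(-197) - 44408) - 248147 = ((-21 + 3*(-197)) - 44408) - 248147 = ((-21 - 591) - 44408) - 248147 = (-612 - 44408) - 248147 = -45020 - 248147 = -293167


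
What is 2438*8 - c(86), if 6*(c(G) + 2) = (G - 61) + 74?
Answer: 38979/2 ≈ 19490.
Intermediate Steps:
c(G) = ⅙ + G/6 (c(G) = -2 + ((G - 61) + 74)/6 = -2 + ((-61 + G) + 74)/6 = -2 + (13 + G)/6 = -2 + (13/6 + G/6) = ⅙ + G/6)
2438*8 - c(86) = 2438*8 - (⅙ + (⅙)*86) = 19504 - (⅙ + 43/3) = 19504 - 1*29/2 = 19504 - 29/2 = 38979/2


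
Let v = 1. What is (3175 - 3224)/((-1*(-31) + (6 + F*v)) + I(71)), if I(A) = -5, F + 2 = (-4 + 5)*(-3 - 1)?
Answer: -49/26 ≈ -1.8846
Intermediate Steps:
F = -6 (F = -2 + (-4 + 5)*(-3 - 1) = -2 + 1*(-4) = -2 - 4 = -6)
(3175 - 3224)/((-1*(-31) + (6 + F*v)) + I(71)) = (3175 - 3224)/((-1*(-31) + (6 - 6*1)) - 5) = -49/((31 + (6 - 6)) - 5) = -49/((31 + 0) - 5) = -49/(31 - 5) = -49/26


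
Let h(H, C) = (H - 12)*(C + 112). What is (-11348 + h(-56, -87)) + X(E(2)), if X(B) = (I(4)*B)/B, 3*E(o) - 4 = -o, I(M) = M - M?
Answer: -13048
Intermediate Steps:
I(M) = 0
E(o) = 4/3 - o/3 (E(o) = 4/3 + (-o)/3 = 4/3 - o/3)
h(H, C) = (-12 + H)*(112 + C)
X(B) = 0 (X(B) = (0*B)/B = 0/B = 0)
(-11348 + h(-56, -87)) + X(E(2)) = (-11348 + (-1344 - 12*(-87) + 112*(-56) - 87*(-56))) + 0 = (-11348 + (-1344 + 1044 - 6272 + 4872)) + 0 = (-11348 - 1700) + 0 = -13048 + 0 = -13048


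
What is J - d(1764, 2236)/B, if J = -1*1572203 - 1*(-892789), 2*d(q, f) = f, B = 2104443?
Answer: -1429788037520/2104443 ≈ -6.7941e+5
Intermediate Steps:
d(q, f) = f/2
J = -679414 (J = -1572203 + 892789 = -679414)
J - d(1764, 2236)/B = -679414 - (1/2)*2236/2104443 = -679414 - 1118/2104443 = -1429788037520/2104443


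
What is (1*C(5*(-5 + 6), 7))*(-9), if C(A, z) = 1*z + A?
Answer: -108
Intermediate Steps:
C(A, z) = A + z (C(A, z) = z + A = A + z)
(1*C(5*(-5 + 6), 7))*(-9) = (1*(5*(-5 + 6) + 7))*(-9) = (1*(5*1 + 7))*(-9) = (1*(5 + 7))*(-9) = (1*12)*(-9) = 12*(-9) = -108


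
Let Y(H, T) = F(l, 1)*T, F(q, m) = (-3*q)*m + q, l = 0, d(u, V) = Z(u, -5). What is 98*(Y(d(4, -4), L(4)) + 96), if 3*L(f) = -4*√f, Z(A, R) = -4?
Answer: 9408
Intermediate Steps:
d(u, V) = -4
F(q, m) = q - 3*m*q (F(q, m) = -3*m*q + q = q - 3*m*q)
L(f) = -4*√f/3 (L(f) = (-4*√f)/3 = -4*√f/3)
Y(H, T) = 0 (Y(H, T) = (0*(1 - 3*1))*T = (0*(1 - 3))*T = (0*(-2))*T = 0*T = 0)
98*(Y(d(4, -4), L(4)) + 96) = 98*(0 + 96) = 98*96 = 9408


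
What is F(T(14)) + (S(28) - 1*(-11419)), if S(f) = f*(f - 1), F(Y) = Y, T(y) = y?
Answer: 12189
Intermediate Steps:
S(f) = f*(-1 + f)
F(T(14)) + (S(28) - 1*(-11419)) = 14 + (28*(-1 + 28) - 1*(-11419)) = 14 + (28*27 + 11419) = 14 + (756 + 11419) = 14 + 12175 = 12189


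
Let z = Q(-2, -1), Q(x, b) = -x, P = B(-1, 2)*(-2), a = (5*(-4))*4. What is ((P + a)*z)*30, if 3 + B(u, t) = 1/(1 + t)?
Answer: -4480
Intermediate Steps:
B(u, t) = -3 + 1/(1 + t)
a = -80 (a = -20*4 = -80)
P = 16/3 (P = ((-2 - 3*2)/(1 + 2))*(-2) = ((-2 - 6)/3)*(-2) = ((⅓)*(-8))*(-2) = -8/3*(-2) = 16/3 ≈ 5.3333)
z = 2 (z = -1*(-2) = 2)
((P + a)*z)*30 = ((16/3 - 80)*2)*30 = -224/3*2*30 = -448/3*30 = -4480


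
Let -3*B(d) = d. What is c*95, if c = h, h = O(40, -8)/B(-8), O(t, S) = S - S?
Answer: 0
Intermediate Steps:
B(d) = -d/3
O(t, S) = 0
h = 0 (h = 0/((-⅓*(-8))) = 0/(8/3) = 0*(3/8) = 0)
c = 0
c*95 = 0*95 = 0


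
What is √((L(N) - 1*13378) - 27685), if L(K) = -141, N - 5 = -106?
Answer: 2*I*√10301 ≈ 202.99*I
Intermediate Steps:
N = -101 (N = 5 - 106 = -101)
√((L(N) - 1*13378) - 27685) = √((-141 - 1*13378) - 27685) = √((-141 - 13378) - 27685) = √(-13519 - 27685) = √(-41204) = 2*I*√10301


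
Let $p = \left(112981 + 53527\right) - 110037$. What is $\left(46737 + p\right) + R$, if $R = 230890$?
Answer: $334098$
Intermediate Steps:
$p = 56471$ ($p = 166508 - 110037 = 56471$)
$\left(46737 + p\right) + R = \left(46737 + 56471\right) + 230890 = 103208 + 230890 = 334098$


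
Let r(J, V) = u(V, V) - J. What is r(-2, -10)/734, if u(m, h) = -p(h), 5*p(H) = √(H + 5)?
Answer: 1/367 - I*√5/3670 ≈ 0.0027248 - 0.00060928*I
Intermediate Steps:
p(H) = √(5 + H)/5 (p(H) = √(H + 5)/5 = √(5 + H)/5)
u(m, h) = -√(5 + h)/5
r(J, V) = -J - √(5 + V)/5 (r(J, V) = -√(5 + V)/5 - J = -J - √(5 + V)/5)
r(-2, -10)/734 = (-1*(-2) - √(5 - 10)/5)/734 = (2 - I*√5/5)*(1/734) = 1/367 - I*√5/3670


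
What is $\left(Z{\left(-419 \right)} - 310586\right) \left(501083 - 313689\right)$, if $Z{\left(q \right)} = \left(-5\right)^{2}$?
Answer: $-58197268034$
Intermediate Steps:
$Z{\left(q \right)} = 25$
$\left(Z{\left(-419 \right)} - 310586\right) \left(501083 - 313689\right) = \left(25 - 310586\right) \left(501083 - 313689\right) = \left(-310561\right) 187394 = -58197268034$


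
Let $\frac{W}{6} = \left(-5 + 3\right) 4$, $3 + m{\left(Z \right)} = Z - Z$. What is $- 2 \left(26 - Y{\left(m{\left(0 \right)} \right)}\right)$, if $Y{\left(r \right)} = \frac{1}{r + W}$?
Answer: $- \frac{2654}{51} \approx -52.039$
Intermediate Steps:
$m{\left(Z \right)} = -3$ ($m{\left(Z \right)} = -3 + \left(Z - Z\right) = -3 + 0 = -3$)
$W = -48$ ($W = 6 \left(-5 + 3\right) 4 = 6 \left(\left(-2\right) 4\right) = 6 \left(-8\right) = -48$)
$Y{\left(r \right)} = \frac{1}{-48 + r}$ ($Y{\left(r \right)} = \frac{1}{r - 48} = \frac{1}{-48 + r}$)
$- 2 \left(26 - Y{\left(m{\left(0 \right)} \right)}\right) = - 2 \left(26 - \frac{1}{-48 - 3}\right) = - 2 \left(26 - \frac{1}{-51}\right) = - 2 \left(26 - - \frac{1}{51}\right) = - 2 \left(26 + \frac{1}{51}\right) = \left(-2\right) \frac{1327}{51} = - \frac{2654}{51}$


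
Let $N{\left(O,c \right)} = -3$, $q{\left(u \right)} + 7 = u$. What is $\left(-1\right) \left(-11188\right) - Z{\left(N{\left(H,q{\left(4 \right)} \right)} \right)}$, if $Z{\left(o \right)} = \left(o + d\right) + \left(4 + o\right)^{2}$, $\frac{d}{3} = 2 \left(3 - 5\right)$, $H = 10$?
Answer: $11202$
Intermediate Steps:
$q{\left(u \right)} = -7 + u$
$d = -12$ ($d = 3 \cdot 2 \left(3 - 5\right) = 3 \cdot 2 \left(-2\right) = 3 \left(-4\right) = -12$)
$Z{\left(o \right)} = -12 + o + \left(4 + o\right)^{2}$ ($Z{\left(o \right)} = \left(o - 12\right) + \left(4 + o\right)^{2} = \left(-12 + o\right) + \left(4 + o\right)^{2} = -12 + o + \left(4 + o\right)^{2}$)
$\left(-1\right) \left(-11188\right) - Z{\left(N{\left(H,q{\left(4 \right)} \right)} \right)} = \left(-1\right) \left(-11188\right) - \left(-12 - 3 + \left(4 - 3\right)^{2}\right) = 11188 - \left(-12 - 3 + 1^{2}\right) = 11188 - \left(-12 - 3 + 1\right) = 11188 - -14 = 11188 + 14 = 11202$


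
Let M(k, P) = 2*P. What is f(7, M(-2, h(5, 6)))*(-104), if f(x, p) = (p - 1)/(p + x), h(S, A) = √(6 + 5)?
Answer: 5304/5 - 1664*√11/5 ≈ -42.973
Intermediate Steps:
h(S, A) = √11
f(x, p) = (-1 + p)/(p + x)
f(7, M(-2, h(5, 6)))*(-104) = ((-1 + 2*√11)/(2*√11 + 7))*(-104) = ((-1 + 2*√11)/(7 + 2*√11))*(-104) = -104*(-1 + 2*√11)/(7 + 2*√11)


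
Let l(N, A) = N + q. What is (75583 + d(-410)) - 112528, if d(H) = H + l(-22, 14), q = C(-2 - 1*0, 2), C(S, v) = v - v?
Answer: -37377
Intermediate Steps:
C(S, v) = 0
q = 0
l(N, A) = N (l(N, A) = N + 0 = N)
d(H) = -22 + H (d(H) = H - 22 = -22 + H)
(75583 + d(-410)) - 112528 = (75583 + (-22 - 410)) - 112528 = (75583 - 432) - 112528 = 75151 - 112528 = -37377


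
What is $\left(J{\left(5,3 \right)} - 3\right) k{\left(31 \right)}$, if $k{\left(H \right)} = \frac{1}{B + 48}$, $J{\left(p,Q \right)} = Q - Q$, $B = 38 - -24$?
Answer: $- \frac{3}{110} \approx -0.027273$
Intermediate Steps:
$B = 62$ ($B = 38 + 24 = 62$)
$J{\left(p,Q \right)} = 0$
$k{\left(H \right)} = \frac{1}{110}$ ($k{\left(H \right)} = \frac{1}{62 + 48} = \frac{1}{110}$)
$\left(J{\left(5,3 \right)} - 3\right) k{\left(31 \right)} = \left(0 - 3\right) \frac{1}{110} = \left(-3\right) \frac{1}{110} = - \frac{3}{110}$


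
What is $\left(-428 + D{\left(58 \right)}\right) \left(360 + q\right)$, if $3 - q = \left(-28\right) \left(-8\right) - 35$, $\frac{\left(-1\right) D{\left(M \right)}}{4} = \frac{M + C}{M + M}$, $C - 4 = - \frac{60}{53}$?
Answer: $- \frac{3966372}{53} \approx -74837.0$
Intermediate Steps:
$C = \frac{152}{53}$ ($C = 4 - \frac{60}{53} = \frac{152}{53} \approx 2.8679$)
$D{\left(M \right)} = - \frac{2 \left(\frac{152}{53} + M\right)}{M}$ ($D{\left(M \right)} = - 4 \frac{M + \frac{152}{53}}{M + M} = - 4 \frac{\frac{152}{53} + M}{2 M} = - \frac{2 \left(\frac{152}{53} + M\right)}{M}$)
$q = -186$ ($q = 3 - \left(\left(-28\right) \left(-8\right) - 35\right) = 3 - \left(224 - 35\right) = 3 - 189 = -186$)
$\left(-428 + D{\left(58 \right)}\right) \left(360 + q\right) = \left(-428 - \left(2 + \frac{304}{53 \cdot 58}\right)\right) \left(360 - 186\right) = \left(-428 - \frac{3226}{1537}\right) 174 = \left(- \frac{661062}{1537}\right) 174 = - \frac{3966372}{53}$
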